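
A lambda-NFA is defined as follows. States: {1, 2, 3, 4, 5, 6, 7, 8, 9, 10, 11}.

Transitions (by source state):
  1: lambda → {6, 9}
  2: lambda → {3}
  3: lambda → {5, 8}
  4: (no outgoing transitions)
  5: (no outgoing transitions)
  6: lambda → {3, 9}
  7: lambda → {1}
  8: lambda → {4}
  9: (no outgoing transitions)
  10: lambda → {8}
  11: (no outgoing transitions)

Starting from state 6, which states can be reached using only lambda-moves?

{3, 4, 5, 6, 8, 9}

Start with {6}.
From 6 via lambda: add 3, 9.
From 3 via lambda: add 5, 8.
From 8 via lambda: add 4.
No new states can be added; the closed set is {3, 4, 5, 6, 8, 9}.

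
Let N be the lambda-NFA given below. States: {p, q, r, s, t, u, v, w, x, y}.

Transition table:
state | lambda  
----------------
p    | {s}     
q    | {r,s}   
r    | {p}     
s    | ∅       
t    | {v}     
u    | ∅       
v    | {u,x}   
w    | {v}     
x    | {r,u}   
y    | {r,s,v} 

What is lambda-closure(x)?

{p, r, s, u, x}

Start with {x}.
From x via lambda: add r, u.
From r via lambda: add p.
From p via lambda: add s.
No new states can be added; the closed set is {p, r, s, u, x}.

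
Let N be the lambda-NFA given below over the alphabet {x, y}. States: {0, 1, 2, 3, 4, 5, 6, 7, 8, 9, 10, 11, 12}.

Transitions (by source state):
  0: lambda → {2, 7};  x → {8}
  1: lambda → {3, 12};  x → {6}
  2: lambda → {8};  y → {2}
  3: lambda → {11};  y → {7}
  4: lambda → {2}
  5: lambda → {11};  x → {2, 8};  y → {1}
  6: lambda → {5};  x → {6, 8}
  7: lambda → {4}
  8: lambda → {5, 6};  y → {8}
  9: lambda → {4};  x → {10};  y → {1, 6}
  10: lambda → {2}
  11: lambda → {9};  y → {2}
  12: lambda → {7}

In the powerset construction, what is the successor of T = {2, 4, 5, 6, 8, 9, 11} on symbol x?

{2, 4, 5, 6, 8, 9, 10, 11}

5 on x → {2, 8}.
6 on x → {6, 8}.
9 on x → {10}.
No x-transition from 2, 4, 8, 11.
Union after reading x: {2, 6, 8, 10}.
Now take the lambda-closure:
From 6 via lambda: add 5.
From 5 via lambda: add 11.
From 11 via lambda: add 9.
From 9 via lambda: add 4.
No new states can be added; the closed set is {2, 4, 5, 6, 8, 9, 10, 11}.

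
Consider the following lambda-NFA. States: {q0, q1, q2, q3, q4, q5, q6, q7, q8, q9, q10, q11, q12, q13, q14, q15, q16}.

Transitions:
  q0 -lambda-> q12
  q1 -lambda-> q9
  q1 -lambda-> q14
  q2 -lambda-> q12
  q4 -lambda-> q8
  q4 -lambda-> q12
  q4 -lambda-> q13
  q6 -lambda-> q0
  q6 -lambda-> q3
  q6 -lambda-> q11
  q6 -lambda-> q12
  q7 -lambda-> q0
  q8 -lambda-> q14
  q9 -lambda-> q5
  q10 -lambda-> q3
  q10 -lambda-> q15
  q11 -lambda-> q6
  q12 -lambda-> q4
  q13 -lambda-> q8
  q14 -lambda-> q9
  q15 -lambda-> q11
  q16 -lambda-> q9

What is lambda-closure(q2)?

Start with {q2}.
From q2 via lambda: add q12.
From q12 via lambda: add q4.
From q4 via lambda: add q8, q13.
From q8 via lambda: add q14.
From q14 via lambda: add q9.
From q9 via lambda: add q5.
No new states can be added; the closed set is {q2, q4, q5, q8, q9, q12, q13, q14}.

{q2, q4, q5, q8, q9, q12, q13, q14}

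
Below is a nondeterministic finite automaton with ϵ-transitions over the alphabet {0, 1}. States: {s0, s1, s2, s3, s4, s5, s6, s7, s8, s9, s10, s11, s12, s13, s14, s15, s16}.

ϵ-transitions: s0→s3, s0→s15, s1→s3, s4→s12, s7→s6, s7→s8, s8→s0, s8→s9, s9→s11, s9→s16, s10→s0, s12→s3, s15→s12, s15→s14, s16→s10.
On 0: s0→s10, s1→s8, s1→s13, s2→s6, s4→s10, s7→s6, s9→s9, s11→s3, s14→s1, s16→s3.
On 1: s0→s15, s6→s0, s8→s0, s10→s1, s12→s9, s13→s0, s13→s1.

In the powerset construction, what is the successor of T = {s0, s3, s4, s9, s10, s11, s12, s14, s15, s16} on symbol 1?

s0 on 1 → {s15}.
s10 on 1 → {s1}.
s12 on 1 → {s9}.
No 1-transition from s3, s4, s9, s11, s14, s15, s16.
Union after reading 1: {s1, s9, s15}.
Now take the ϵ-closure:
From s1 via ϵ: add s3.
From s9 via ϵ: add s11, s16.
From s15 via ϵ: add s12, s14.
From s16 via ϵ: add s10.
From s10 via ϵ: add s0.
No new states can be added; the closed set is {s0, s1, s3, s9, s10, s11, s12, s14, s15, s16}.

{s0, s1, s3, s9, s10, s11, s12, s14, s15, s16}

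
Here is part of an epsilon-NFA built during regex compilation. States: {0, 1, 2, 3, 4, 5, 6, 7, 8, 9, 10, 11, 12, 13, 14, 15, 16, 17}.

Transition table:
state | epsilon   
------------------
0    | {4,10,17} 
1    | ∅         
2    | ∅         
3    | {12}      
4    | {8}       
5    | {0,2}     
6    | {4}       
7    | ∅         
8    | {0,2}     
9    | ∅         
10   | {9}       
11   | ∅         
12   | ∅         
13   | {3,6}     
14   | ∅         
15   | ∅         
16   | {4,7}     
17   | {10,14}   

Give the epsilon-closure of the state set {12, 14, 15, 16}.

Start with {12, 14, 15, 16}.
From 16 via epsilon: add 4, 7.
From 4 via epsilon: add 8.
From 8 via epsilon: add 0, 2.
From 0 via epsilon: add 10, 17.
From 10 via epsilon: add 9.
No new states can be added; the closed set is {0, 2, 4, 7, 8, 9, 10, 12, 14, 15, 16, 17}.

{0, 2, 4, 7, 8, 9, 10, 12, 14, 15, 16, 17}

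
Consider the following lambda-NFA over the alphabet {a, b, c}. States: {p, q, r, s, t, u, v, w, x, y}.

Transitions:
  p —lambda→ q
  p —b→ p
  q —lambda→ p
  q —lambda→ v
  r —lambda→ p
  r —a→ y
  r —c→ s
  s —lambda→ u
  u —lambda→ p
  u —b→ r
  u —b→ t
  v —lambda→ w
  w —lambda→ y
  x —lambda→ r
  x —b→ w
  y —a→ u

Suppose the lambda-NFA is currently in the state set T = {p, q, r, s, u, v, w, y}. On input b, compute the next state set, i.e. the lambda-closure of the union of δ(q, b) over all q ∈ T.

p on b → {p}.
u on b → {r, t}.
No b-transition from q, r, s, v, w, y.
Union after reading b: {p, r, t}.
Now take the lambda-closure:
From p via lambda: add q.
From q via lambda: add v.
From v via lambda: add w.
From w via lambda: add y.
No new states can be added; the closed set is {p, q, r, t, v, w, y}.

{p, q, r, t, v, w, y}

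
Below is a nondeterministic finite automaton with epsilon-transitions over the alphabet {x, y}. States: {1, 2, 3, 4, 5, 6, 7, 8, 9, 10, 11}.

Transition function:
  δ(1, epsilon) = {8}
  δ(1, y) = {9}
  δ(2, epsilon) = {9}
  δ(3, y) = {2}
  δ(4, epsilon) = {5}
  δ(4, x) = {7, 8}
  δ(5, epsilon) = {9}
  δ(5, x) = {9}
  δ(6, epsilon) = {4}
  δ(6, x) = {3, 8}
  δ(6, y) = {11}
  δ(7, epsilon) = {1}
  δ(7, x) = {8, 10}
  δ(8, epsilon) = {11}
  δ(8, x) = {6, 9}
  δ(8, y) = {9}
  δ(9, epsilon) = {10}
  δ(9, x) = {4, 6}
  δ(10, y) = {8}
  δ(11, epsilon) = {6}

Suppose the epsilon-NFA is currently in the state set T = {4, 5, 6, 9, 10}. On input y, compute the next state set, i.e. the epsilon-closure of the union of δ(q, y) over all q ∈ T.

{4, 5, 6, 8, 9, 10, 11}

6 on y → {11}.
10 on y → {8}.
No y-transition from 4, 5, 9.
Union after reading y: {8, 11}.
Now take the epsilon-closure:
From 11 via epsilon: add 6.
From 6 via epsilon: add 4.
From 4 via epsilon: add 5.
From 5 via epsilon: add 9.
From 9 via epsilon: add 10.
No new states can be added; the closed set is {4, 5, 6, 8, 9, 10, 11}.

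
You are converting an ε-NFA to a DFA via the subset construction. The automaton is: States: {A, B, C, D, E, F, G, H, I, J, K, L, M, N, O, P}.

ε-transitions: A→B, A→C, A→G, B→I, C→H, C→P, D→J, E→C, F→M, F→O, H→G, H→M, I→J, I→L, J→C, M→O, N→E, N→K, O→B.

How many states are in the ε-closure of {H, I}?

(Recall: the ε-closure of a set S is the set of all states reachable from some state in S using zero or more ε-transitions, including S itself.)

Start with {H, I}.
From H via ε: add G, M.
From I via ε: add J, L.
From J via ε: add C.
From M via ε: add O.
From C via ε: add P.
From O via ε: add B.
ε-closure = {B, C, G, H, I, J, L, M, O, P}, which has 10 states.

10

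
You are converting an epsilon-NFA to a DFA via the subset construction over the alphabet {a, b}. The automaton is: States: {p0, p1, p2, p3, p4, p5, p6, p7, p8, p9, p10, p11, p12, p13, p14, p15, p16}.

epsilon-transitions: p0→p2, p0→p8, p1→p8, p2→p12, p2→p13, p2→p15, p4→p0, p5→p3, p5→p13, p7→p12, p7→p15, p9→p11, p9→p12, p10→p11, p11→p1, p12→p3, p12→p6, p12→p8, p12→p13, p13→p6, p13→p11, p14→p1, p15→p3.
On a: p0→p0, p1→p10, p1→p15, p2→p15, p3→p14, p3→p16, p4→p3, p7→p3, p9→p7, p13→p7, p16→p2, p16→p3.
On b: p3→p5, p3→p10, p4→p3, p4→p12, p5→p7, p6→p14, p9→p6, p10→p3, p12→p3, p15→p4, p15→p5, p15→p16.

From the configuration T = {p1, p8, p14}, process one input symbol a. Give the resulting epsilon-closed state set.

p1 on a → {p10, p15}.
No a-transition from p8, p14.
Union after reading a: {p10, p15}.
Now take the epsilon-closure:
From p10 via epsilon: add p11.
From p15 via epsilon: add p3.
From p11 via epsilon: add p1.
From p1 via epsilon: add p8.
No new states can be added; the closed set is {p1, p3, p8, p10, p11, p15}.

{p1, p3, p8, p10, p11, p15}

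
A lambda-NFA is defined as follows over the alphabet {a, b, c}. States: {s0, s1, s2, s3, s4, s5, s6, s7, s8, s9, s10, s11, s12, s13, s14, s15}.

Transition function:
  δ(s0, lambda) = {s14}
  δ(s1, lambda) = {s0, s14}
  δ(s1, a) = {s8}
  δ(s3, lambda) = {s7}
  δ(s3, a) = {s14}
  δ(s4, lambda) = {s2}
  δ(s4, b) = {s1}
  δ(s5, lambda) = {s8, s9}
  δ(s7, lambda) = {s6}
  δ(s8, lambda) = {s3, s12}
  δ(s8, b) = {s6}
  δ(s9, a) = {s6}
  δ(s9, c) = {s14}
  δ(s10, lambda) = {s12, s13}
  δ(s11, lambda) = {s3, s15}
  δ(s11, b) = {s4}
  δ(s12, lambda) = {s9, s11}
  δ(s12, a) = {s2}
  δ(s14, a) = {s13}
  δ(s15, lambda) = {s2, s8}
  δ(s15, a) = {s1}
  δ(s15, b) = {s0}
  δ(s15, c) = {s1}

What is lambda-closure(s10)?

{s2, s3, s6, s7, s8, s9, s10, s11, s12, s13, s15}

Start with {s10}.
From s10 via lambda: add s12, s13.
From s12 via lambda: add s9, s11.
From s11 via lambda: add s3, s15.
From s3 via lambda: add s7.
From s15 via lambda: add s2, s8.
From s7 via lambda: add s6.
No new states can be added; the closed set is {s2, s3, s6, s7, s8, s9, s10, s11, s12, s13, s15}.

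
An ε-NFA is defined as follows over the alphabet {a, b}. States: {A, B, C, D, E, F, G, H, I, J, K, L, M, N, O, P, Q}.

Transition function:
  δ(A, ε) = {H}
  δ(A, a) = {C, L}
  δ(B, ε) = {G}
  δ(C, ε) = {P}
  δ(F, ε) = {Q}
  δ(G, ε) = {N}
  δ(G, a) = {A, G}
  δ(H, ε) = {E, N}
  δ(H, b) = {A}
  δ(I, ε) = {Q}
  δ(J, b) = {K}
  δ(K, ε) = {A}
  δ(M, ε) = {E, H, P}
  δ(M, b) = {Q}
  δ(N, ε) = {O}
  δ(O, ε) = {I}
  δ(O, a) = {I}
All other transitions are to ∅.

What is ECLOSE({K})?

{A, E, H, I, K, N, O, Q}

Start with {K}.
From K via ε: add A.
From A via ε: add H.
From H via ε: add E, N.
From N via ε: add O.
From O via ε: add I.
From I via ε: add Q.
No new states can be added; the closed set is {A, E, H, I, K, N, O, Q}.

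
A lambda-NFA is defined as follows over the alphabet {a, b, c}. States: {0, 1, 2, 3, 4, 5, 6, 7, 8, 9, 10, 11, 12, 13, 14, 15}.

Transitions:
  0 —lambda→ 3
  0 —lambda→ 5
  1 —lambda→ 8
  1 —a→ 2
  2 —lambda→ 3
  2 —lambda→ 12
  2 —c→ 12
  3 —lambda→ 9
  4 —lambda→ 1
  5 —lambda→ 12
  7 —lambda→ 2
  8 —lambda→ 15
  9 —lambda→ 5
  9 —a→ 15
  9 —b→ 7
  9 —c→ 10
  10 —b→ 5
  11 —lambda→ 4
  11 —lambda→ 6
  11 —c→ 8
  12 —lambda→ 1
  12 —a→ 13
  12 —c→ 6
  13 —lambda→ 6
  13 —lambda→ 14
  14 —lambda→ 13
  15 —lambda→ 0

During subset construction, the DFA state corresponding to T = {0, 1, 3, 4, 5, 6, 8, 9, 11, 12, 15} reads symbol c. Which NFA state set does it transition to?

{0, 1, 3, 5, 6, 8, 9, 10, 12, 15}

9 on c → {10}.
11 on c → {8}.
12 on c → {6}.
No c-transition from 0, 1, 3, 4, 5, 6, 8, 15.
Union after reading c: {6, 8, 10}.
Now take the lambda-closure:
From 8 via lambda: add 15.
From 15 via lambda: add 0.
From 0 via lambda: add 3, 5.
From 3 via lambda: add 9.
From 5 via lambda: add 12.
From 12 via lambda: add 1.
No new states can be added; the closed set is {0, 1, 3, 5, 6, 8, 9, 10, 12, 15}.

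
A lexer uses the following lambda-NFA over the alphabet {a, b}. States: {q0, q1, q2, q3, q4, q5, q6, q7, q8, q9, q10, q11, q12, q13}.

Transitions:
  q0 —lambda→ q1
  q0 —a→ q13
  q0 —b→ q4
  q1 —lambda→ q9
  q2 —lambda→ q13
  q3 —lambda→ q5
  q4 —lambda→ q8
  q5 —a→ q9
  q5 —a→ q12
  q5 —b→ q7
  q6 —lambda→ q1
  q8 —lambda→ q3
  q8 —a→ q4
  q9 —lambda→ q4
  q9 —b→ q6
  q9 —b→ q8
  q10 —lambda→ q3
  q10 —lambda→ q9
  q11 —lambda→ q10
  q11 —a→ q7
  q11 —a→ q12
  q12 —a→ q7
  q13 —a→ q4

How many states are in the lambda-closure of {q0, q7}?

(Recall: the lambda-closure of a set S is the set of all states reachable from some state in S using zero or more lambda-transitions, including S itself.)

Start with {q0, q7}.
From q0 via lambda: add q1.
From q1 via lambda: add q9.
From q9 via lambda: add q4.
From q4 via lambda: add q8.
From q8 via lambda: add q3.
From q3 via lambda: add q5.
lambda-closure = {q0, q1, q3, q4, q5, q7, q8, q9}, which has 8 states.

8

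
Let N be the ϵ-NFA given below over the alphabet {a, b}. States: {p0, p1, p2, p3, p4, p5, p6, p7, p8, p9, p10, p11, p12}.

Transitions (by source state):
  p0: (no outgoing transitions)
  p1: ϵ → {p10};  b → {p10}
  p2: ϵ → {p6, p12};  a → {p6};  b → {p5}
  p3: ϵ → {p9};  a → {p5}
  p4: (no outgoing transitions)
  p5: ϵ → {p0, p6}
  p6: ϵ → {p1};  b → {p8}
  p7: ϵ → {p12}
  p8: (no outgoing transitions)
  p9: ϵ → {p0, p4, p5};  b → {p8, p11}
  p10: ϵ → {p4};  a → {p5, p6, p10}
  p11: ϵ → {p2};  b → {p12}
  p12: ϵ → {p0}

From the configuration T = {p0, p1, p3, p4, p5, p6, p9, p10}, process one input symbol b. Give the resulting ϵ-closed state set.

p1 on b → {p10}.
p6 on b → {p8}.
p9 on b → {p8, p11}.
No b-transition from p0, p3, p4, p5, p10.
Union after reading b: {p8, p10, p11}.
Now take the ϵ-closure:
From p10 via ϵ: add p4.
From p11 via ϵ: add p2.
From p2 via ϵ: add p6, p12.
From p6 via ϵ: add p1.
From p12 via ϵ: add p0.
No new states can be added; the closed set is {p0, p1, p2, p4, p6, p8, p10, p11, p12}.

{p0, p1, p2, p4, p6, p8, p10, p11, p12}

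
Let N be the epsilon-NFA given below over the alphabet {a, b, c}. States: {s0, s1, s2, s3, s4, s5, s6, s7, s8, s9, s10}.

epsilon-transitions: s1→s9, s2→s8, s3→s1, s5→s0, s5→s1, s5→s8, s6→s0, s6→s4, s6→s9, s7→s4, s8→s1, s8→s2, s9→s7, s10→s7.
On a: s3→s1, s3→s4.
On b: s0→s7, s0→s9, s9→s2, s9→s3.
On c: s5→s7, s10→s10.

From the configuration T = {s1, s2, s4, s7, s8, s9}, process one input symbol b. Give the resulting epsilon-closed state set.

{s1, s2, s3, s4, s7, s8, s9}

s9 on b → {s2, s3}.
No b-transition from s1, s2, s4, s7, s8.
Union after reading b: {s2, s3}.
Now take the epsilon-closure:
From s2 via epsilon: add s8.
From s3 via epsilon: add s1.
From s1 via epsilon: add s9.
From s9 via epsilon: add s7.
From s7 via epsilon: add s4.
No new states can be added; the closed set is {s1, s2, s3, s4, s7, s8, s9}.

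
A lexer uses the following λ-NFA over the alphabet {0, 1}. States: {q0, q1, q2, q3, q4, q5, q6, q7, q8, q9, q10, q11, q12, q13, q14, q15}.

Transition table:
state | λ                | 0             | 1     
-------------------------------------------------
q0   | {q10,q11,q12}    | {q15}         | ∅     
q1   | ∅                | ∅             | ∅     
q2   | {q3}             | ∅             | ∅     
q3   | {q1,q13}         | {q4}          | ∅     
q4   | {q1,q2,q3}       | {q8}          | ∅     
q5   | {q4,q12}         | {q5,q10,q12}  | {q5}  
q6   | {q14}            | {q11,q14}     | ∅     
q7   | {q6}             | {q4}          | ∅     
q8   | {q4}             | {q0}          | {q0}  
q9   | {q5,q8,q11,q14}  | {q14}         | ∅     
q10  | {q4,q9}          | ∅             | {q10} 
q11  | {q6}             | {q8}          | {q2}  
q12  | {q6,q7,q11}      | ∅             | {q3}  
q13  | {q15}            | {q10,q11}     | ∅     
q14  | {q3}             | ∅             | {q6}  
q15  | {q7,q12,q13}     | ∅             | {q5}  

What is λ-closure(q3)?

Start with {q3}.
From q3 via λ: add q1, q13.
From q13 via λ: add q15.
From q15 via λ: add q7, q12.
From q7 via λ: add q6.
From q12 via λ: add q11.
From q6 via λ: add q14.
No new states can be added; the closed set is {q1, q3, q6, q7, q11, q12, q13, q14, q15}.

{q1, q3, q6, q7, q11, q12, q13, q14, q15}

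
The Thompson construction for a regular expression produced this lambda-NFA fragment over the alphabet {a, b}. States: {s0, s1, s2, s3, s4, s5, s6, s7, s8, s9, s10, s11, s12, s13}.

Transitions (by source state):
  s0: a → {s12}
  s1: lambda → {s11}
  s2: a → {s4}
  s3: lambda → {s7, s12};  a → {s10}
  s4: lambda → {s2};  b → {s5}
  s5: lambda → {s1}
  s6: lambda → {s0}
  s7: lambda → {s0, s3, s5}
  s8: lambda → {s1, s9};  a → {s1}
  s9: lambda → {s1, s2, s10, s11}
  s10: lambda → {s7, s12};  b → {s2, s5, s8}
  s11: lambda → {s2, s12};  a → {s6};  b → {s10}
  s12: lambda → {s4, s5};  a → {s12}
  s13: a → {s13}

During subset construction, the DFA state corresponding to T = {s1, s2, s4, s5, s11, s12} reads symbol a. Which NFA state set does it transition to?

s2 on a → {s4}.
s11 on a → {s6}.
s12 on a → {s12}.
No a-transition from s1, s4, s5.
Union after reading a: {s4, s6, s12}.
Now take the lambda-closure:
From s4 via lambda: add s2.
From s6 via lambda: add s0.
From s12 via lambda: add s5.
From s5 via lambda: add s1.
From s1 via lambda: add s11.
No new states can be added; the closed set is {s0, s1, s2, s4, s5, s6, s11, s12}.

{s0, s1, s2, s4, s5, s6, s11, s12}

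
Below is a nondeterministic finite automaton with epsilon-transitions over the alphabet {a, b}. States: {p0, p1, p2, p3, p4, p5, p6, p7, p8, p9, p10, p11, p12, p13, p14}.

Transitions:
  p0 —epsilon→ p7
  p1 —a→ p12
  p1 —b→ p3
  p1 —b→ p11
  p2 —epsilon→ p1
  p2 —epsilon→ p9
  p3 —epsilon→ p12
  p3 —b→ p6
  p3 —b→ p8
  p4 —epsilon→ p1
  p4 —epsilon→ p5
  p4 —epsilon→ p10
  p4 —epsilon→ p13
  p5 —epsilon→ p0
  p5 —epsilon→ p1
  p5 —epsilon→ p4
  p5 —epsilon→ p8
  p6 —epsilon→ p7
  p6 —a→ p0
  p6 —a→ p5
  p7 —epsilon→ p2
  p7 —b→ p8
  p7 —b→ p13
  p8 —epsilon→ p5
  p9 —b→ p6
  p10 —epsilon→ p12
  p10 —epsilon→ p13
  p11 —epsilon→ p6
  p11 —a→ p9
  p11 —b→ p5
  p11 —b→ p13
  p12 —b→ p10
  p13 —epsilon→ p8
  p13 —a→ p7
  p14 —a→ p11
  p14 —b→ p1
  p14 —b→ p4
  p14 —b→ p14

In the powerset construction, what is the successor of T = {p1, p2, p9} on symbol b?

{p1, p2, p3, p6, p7, p9, p11, p12}

p1 on b → {p3, p11}.
p9 on b → {p6}.
No b-transition from p2.
Union after reading b: {p3, p6, p11}.
Now take the epsilon-closure:
From p3 via epsilon: add p12.
From p6 via epsilon: add p7.
From p7 via epsilon: add p2.
From p2 via epsilon: add p1, p9.
No new states can be added; the closed set is {p1, p2, p3, p6, p7, p9, p11, p12}.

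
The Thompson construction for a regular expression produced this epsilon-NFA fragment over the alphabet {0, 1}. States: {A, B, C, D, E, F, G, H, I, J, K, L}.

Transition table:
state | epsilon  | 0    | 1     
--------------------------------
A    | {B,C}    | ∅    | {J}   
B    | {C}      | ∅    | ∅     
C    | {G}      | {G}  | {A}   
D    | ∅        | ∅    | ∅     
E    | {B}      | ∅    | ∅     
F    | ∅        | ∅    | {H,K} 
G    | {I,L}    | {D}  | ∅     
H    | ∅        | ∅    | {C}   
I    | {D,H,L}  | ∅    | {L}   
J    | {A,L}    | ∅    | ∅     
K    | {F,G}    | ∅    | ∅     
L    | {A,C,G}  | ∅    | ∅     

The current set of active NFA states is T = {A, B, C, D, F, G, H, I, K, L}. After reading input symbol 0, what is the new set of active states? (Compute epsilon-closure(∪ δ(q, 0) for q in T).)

C on 0 → {G}.
G on 0 → {D}.
No 0-transition from A, B, D, F, H, I, K, L.
Union after reading 0: {D, G}.
Now take the epsilon-closure:
From G via epsilon: add I, L.
From I via epsilon: add H.
From L via epsilon: add A, C.
From A via epsilon: add B.
No new states can be added; the closed set is {A, B, C, D, G, H, I, L}.

{A, B, C, D, G, H, I, L}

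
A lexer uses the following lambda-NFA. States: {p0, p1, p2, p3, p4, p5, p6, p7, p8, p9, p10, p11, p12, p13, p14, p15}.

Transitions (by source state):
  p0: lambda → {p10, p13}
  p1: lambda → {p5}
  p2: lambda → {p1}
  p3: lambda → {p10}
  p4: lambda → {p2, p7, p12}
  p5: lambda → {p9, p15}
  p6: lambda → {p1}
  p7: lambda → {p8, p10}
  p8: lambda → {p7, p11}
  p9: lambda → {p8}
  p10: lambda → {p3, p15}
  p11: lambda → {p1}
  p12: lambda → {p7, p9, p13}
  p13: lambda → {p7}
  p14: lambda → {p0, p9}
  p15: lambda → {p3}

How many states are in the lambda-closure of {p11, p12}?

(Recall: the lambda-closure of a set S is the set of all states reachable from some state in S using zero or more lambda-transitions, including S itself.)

11

Start with {p11, p12}.
From p11 via lambda: add p1.
From p12 via lambda: add p7, p9, p13.
From p1 via lambda: add p5.
From p7 via lambda: add p8, p10.
From p5 via lambda: add p15.
From p10 via lambda: add p3.
lambda-closure = {p1, p3, p5, p7, p8, p9, p10, p11, p12, p13, p15}, which has 11 states.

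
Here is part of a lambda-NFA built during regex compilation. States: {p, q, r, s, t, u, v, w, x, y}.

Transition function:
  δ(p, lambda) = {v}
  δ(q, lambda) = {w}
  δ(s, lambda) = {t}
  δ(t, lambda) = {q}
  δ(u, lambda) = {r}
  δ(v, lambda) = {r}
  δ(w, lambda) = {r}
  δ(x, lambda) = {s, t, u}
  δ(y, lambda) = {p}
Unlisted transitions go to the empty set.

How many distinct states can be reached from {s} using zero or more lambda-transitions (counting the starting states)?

5

Start with {s}.
From s via lambda: add t.
From t via lambda: add q.
From q via lambda: add w.
From w via lambda: add r.
lambda-closure = {q, r, s, t, w}, which has 5 states.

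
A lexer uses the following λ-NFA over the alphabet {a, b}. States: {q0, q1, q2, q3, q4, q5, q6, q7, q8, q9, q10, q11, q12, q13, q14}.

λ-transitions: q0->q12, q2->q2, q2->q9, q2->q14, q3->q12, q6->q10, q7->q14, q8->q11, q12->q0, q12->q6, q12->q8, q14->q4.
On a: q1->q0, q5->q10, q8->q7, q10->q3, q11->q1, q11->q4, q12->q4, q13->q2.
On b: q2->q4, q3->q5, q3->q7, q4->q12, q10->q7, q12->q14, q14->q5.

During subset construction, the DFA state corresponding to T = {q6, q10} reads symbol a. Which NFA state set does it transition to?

q10 on a → {q3}.
No a-transition from q6.
Union after reading a: {q3}.
Now take the λ-closure:
From q3 via λ: add q12.
From q12 via λ: add q0, q6, q8.
From q6 via λ: add q10.
From q8 via λ: add q11.
No new states can be added; the closed set is {q0, q3, q6, q8, q10, q11, q12}.

{q0, q3, q6, q8, q10, q11, q12}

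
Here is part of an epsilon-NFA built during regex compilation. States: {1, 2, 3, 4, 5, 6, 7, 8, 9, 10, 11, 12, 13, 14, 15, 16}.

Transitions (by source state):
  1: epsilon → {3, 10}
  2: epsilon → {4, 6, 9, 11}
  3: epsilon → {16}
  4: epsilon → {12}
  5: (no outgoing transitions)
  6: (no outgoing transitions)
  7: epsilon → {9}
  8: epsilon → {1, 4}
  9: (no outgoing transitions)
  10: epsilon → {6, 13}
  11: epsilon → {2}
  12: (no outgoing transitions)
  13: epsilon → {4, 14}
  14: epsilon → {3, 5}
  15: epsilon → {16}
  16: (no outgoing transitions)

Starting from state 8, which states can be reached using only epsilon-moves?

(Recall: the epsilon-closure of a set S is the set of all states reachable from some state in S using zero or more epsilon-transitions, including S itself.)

{1, 3, 4, 5, 6, 8, 10, 12, 13, 14, 16}

Start with {8}.
From 8 via epsilon: add 1, 4.
From 1 via epsilon: add 3, 10.
From 4 via epsilon: add 12.
From 3 via epsilon: add 16.
From 10 via epsilon: add 6, 13.
From 13 via epsilon: add 14.
From 14 via epsilon: add 5.
No new states can be added; the closed set is {1, 3, 4, 5, 6, 8, 10, 12, 13, 14, 16}.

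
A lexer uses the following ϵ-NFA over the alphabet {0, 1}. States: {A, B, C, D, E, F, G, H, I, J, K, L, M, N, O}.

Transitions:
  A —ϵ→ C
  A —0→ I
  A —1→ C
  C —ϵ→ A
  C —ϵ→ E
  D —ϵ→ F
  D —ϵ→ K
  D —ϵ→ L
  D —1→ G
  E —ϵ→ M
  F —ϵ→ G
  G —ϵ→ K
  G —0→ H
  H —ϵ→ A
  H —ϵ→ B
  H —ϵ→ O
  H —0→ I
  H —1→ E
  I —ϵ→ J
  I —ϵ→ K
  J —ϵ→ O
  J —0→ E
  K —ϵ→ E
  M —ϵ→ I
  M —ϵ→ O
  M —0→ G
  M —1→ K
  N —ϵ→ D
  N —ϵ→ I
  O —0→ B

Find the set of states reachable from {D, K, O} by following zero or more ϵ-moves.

Start with {D, K, O}.
From D via ϵ: add F, L.
From K via ϵ: add E.
From E via ϵ: add M.
From F via ϵ: add G.
From M via ϵ: add I.
From I via ϵ: add J.
No new states can be added; the closed set is {D, E, F, G, I, J, K, L, M, O}.

{D, E, F, G, I, J, K, L, M, O}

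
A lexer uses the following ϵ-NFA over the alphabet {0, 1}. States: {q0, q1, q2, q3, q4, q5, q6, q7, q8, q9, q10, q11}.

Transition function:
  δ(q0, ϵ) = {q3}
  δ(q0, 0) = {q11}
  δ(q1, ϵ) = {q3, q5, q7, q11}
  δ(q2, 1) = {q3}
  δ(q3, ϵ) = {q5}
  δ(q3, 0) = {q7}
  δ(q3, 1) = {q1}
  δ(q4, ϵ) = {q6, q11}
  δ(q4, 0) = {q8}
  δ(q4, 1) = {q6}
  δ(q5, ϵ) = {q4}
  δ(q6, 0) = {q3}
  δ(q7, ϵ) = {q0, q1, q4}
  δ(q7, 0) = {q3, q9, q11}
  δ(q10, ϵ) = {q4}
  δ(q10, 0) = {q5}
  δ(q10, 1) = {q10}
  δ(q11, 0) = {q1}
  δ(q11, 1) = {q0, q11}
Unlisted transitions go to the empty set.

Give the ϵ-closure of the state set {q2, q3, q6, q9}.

Start with {q2, q3, q6, q9}.
From q3 via ϵ: add q5.
From q5 via ϵ: add q4.
From q4 via ϵ: add q11.
No new states can be added; the closed set is {q2, q3, q4, q5, q6, q9, q11}.

{q2, q3, q4, q5, q6, q9, q11}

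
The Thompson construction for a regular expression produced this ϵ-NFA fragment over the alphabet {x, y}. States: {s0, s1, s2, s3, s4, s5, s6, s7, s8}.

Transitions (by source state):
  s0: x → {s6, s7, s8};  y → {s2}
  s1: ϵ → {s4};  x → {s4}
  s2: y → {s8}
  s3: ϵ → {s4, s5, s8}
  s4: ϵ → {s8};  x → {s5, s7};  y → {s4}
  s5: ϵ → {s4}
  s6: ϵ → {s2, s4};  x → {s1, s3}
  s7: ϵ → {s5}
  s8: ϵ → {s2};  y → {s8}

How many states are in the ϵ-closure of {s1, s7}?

Start with {s1, s7}.
From s1 via ϵ: add s4.
From s7 via ϵ: add s5.
From s4 via ϵ: add s8.
From s8 via ϵ: add s2.
ϵ-closure = {s1, s2, s4, s5, s7, s8}, which has 6 states.

6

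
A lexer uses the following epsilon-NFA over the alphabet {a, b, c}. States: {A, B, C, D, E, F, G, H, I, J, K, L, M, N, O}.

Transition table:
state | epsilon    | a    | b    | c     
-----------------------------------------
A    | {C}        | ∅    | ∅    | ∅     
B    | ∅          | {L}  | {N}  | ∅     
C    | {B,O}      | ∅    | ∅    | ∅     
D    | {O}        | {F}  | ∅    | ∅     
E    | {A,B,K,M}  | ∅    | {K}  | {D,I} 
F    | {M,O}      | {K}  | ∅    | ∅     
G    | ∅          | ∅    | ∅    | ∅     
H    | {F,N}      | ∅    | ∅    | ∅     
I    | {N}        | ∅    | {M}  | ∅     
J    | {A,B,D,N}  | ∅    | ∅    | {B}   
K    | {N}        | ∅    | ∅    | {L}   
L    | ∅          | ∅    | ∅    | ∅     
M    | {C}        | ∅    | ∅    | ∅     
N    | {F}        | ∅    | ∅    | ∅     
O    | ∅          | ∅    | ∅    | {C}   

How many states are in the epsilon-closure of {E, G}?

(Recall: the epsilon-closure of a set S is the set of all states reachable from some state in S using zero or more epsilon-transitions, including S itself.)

10

Start with {E, G}.
From E via epsilon: add A, B, K, M.
From A via epsilon: add C.
From K via epsilon: add N.
From C via epsilon: add O.
From N via epsilon: add F.
epsilon-closure = {A, B, C, E, F, G, K, M, N, O}, which has 10 states.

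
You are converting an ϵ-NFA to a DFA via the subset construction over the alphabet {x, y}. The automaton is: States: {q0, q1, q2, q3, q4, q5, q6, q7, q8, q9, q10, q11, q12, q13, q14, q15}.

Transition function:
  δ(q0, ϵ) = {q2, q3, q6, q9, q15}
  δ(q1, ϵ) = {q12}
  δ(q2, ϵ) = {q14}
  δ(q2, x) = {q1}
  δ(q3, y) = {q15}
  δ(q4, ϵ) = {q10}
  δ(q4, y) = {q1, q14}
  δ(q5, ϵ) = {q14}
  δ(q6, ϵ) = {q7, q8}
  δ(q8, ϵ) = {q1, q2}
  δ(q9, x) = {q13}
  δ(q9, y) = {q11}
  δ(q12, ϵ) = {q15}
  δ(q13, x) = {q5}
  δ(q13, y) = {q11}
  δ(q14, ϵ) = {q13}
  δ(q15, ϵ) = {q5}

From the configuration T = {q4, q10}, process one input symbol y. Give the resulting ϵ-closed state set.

q4 on y → {q1, q14}.
No y-transition from q10.
Union after reading y: {q1, q14}.
Now take the ϵ-closure:
From q1 via ϵ: add q12.
From q14 via ϵ: add q13.
From q12 via ϵ: add q15.
From q15 via ϵ: add q5.
No new states can be added; the closed set is {q1, q5, q12, q13, q14, q15}.

{q1, q5, q12, q13, q14, q15}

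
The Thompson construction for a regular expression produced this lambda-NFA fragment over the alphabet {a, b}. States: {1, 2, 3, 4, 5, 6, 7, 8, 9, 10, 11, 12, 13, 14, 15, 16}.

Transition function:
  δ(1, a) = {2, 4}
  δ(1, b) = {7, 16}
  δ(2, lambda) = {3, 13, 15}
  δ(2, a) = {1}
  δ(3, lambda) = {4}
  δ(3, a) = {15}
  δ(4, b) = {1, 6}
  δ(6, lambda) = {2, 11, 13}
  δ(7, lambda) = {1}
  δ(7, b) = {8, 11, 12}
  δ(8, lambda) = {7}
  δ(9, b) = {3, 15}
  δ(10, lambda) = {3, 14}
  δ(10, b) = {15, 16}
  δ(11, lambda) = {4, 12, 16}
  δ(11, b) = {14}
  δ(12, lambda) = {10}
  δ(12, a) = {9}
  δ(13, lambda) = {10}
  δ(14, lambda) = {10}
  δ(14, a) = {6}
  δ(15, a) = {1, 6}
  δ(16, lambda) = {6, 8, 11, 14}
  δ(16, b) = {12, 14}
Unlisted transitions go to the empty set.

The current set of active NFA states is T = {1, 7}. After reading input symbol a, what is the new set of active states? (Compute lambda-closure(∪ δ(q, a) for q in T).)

{2, 3, 4, 10, 13, 14, 15}

1 on a → {2, 4}.
No a-transition from 7.
Union after reading a: {2, 4}.
Now take the lambda-closure:
From 2 via lambda: add 3, 13, 15.
From 13 via lambda: add 10.
From 10 via lambda: add 14.
No new states can be added; the closed set is {2, 3, 4, 10, 13, 14, 15}.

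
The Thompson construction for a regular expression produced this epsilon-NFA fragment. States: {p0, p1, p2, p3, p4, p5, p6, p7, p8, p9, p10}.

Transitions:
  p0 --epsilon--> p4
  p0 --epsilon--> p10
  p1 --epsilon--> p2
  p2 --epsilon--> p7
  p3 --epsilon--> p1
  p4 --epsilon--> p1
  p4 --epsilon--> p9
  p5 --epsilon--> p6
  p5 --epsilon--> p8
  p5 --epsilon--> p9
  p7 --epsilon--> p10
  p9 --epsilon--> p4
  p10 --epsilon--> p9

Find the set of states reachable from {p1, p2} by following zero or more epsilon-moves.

Start with {p1, p2}.
From p2 via epsilon: add p7.
From p7 via epsilon: add p10.
From p10 via epsilon: add p9.
From p9 via epsilon: add p4.
No new states can be added; the closed set is {p1, p2, p4, p7, p9, p10}.

{p1, p2, p4, p7, p9, p10}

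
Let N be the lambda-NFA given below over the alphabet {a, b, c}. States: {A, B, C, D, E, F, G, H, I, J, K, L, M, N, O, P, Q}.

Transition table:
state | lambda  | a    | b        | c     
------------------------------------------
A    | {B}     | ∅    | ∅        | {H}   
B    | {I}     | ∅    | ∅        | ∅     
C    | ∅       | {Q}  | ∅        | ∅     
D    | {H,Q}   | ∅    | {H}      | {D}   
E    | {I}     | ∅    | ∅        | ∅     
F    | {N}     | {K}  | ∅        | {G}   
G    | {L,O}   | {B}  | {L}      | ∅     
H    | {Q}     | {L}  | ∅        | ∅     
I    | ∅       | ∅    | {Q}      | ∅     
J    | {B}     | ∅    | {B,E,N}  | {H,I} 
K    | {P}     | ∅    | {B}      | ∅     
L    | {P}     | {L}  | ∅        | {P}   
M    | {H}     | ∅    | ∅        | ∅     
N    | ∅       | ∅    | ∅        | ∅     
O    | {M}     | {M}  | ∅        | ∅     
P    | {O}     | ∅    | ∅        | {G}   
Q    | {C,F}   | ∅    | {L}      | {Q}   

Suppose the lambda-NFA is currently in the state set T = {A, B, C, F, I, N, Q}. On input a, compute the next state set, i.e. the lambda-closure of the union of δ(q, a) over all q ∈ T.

{C, F, H, K, M, N, O, P, Q}

C on a → {Q}.
F on a → {K}.
No a-transition from A, B, I, N, Q.
Union after reading a: {K, Q}.
Now take the lambda-closure:
From K via lambda: add P.
From Q via lambda: add C, F.
From F via lambda: add N.
From P via lambda: add O.
From O via lambda: add M.
From M via lambda: add H.
No new states can be added; the closed set is {C, F, H, K, M, N, O, P, Q}.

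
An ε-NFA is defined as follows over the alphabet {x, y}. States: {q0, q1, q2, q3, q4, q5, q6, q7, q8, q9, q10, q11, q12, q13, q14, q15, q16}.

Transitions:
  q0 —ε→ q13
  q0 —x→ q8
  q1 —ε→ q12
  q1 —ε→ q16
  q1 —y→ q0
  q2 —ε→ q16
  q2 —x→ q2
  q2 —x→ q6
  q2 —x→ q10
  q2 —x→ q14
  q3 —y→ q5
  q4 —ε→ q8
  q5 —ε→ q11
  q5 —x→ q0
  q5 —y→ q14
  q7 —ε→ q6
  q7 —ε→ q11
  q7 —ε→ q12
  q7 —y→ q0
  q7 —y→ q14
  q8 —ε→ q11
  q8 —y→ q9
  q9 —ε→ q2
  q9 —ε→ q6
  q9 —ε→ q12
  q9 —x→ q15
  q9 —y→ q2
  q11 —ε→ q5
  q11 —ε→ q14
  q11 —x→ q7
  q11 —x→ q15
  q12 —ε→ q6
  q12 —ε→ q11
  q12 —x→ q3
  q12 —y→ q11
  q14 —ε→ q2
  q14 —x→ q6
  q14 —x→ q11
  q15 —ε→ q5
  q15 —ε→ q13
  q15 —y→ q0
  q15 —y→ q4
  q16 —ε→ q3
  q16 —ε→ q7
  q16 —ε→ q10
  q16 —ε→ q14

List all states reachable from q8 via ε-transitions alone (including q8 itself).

{q2, q3, q5, q6, q7, q8, q10, q11, q12, q14, q16}

Start with {q8}.
From q8 via ε: add q11.
From q11 via ε: add q5, q14.
From q14 via ε: add q2.
From q2 via ε: add q16.
From q16 via ε: add q3, q7, q10.
From q7 via ε: add q6, q12.
No new states can be added; the closed set is {q2, q3, q5, q6, q7, q8, q10, q11, q12, q14, q16}.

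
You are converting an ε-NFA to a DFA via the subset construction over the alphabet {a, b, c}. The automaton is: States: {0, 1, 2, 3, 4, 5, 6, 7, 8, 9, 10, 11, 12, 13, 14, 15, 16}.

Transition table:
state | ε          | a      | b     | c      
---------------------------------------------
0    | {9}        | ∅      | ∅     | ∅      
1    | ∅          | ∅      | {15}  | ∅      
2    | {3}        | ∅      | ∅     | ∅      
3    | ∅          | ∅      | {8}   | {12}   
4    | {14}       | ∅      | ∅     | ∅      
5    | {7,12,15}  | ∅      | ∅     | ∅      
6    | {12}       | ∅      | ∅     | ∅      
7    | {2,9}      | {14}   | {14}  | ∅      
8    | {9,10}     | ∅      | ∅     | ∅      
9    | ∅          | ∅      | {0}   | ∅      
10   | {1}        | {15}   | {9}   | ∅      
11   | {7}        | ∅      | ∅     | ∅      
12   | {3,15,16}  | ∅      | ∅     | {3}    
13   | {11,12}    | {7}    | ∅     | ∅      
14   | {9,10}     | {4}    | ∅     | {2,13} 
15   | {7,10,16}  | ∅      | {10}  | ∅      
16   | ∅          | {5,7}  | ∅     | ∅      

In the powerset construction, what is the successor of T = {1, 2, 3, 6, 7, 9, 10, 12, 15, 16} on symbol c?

{1, 2, 3, 7, 9, 10, 12, 15, 16}

3 on c → {12}.
12 on c → {3}.
No c-transition from 1, 2, 6, 7, 9, 10, 15, 16.
Union after reading c: {3, 12}.
Now take the ε-closure:
From 12 via ε: add 15, 16.
From 15 via ε: add 7, 10.
From 7 via ε: add 2, 9.
From 10 via ε: add 1.
No new states can be added; the closed set is {1, 2, 3, 7, 9, 10, 12, 15, 16}.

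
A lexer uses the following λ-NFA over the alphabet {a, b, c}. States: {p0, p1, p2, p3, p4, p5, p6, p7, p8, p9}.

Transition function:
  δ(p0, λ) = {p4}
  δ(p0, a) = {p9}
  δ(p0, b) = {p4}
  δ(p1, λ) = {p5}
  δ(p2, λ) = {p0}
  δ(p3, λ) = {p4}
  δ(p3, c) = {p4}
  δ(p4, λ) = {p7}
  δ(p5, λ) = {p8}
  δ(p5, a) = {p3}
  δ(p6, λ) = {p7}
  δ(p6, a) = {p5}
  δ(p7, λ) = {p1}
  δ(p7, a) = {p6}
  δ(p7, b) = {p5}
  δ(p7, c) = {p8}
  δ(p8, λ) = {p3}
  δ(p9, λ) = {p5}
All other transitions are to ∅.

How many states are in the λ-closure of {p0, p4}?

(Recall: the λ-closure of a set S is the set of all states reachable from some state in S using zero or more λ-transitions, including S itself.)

Start with {p0, p4}.
From p4 via λ: add p7.
From p7 via λ: add p1.
From p1 via λ: add p5.
From p5 via λ: add p8.
From p8 via λ: add p3.
λ-closure = {p0, p1, p3, p4, p5, p7, p8}, which has 7 states.

7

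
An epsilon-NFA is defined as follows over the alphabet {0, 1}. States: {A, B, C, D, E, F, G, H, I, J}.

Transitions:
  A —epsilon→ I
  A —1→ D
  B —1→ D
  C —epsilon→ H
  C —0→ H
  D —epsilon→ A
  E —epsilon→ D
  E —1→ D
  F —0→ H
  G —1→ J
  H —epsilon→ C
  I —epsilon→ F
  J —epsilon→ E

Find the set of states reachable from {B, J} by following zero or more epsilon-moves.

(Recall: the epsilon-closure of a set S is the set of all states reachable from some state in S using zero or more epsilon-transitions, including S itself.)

{A, B, D, E, F, I, J}

Start with {B, J}.
From J via epsilon: add E.
From E via epsilon: add D.
From D via epsilon: add A.
From A via epsilon: add I.
From I via epsilon: add F.
No new states can be added; the closed set is {A, B, D, E, F, I, J}.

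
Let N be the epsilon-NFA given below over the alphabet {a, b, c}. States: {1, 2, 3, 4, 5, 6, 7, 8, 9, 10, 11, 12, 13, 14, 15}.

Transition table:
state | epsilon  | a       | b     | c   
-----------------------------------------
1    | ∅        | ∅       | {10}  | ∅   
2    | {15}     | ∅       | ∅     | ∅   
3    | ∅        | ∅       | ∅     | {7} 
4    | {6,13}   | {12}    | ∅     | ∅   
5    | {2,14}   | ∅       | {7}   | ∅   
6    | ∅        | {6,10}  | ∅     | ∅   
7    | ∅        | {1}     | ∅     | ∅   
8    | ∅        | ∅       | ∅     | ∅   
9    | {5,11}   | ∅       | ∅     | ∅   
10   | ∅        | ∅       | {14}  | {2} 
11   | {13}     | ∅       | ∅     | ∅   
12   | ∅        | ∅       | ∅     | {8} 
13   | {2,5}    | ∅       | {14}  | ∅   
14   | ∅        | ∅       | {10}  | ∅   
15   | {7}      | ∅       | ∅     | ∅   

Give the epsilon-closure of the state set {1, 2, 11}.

{1, 2, 5, 7, 11, 13, 14, 15}

Start with {1, 2, 11}.
From 2 via epsilon: add 15.
From 11 via epsilon: add 13.
From 13 via epsilon: add 5.
From 15 via epsilon: add 7.
From 5 via epsilon: add 14.
No new states can be added; the closed set is {1, 2, 5, 7, 11, 13, 14, 15}.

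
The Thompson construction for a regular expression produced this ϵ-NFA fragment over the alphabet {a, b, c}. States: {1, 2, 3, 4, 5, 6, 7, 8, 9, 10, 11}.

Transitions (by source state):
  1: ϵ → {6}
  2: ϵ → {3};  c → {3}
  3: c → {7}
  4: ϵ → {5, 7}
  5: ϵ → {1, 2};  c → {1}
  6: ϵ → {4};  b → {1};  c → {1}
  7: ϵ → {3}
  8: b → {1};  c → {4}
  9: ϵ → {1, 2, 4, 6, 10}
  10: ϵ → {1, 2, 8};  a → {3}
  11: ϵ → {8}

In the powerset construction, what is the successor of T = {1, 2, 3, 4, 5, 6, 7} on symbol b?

6 on b → {1}.
No b-transition from 1, 2, 3, 4, 5, 7.
Union after reading b: {1}.
Now take the ϵ-closure:
From 1 via ϵ: add 6.
From 6 via ϵ: add 4.
From 4 via ϵ: add 5, 7.
From 5 via ϵ: add 2.
From 7 via ϵ: add 3.
No new states can be added; the closed set is {1, 2, 3, 4, 5, 6, 7}.

{1, 2, 3, 4, 5, 6, 7}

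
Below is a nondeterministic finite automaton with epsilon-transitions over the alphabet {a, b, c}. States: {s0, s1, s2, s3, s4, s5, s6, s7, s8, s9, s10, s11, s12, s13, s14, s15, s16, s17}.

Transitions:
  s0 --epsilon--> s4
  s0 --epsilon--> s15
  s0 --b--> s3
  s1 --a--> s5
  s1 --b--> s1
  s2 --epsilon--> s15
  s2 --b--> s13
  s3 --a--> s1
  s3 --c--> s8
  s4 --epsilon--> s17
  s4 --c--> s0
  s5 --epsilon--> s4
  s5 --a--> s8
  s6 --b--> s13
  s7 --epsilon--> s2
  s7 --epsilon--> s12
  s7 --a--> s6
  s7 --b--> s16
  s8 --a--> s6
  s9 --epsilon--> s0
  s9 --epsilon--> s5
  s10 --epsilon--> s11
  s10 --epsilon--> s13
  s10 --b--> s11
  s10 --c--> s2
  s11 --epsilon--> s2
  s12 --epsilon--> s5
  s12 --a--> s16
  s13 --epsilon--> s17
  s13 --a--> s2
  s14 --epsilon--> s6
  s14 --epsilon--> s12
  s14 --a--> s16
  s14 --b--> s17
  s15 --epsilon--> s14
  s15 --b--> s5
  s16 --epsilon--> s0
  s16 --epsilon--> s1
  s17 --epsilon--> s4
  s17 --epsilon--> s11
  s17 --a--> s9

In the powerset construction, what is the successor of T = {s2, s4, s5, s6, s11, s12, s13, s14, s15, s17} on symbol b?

{s2, s4, s5, s6, s11, s12, s13, s14, s15, s17}

s2 on b → {s13}.
s6 on b → {s13}.
s14 on b → {s17}.
s15 on b → {s5}.
No b-transition from s4, s5, s11, s12, s13, s17.
Union after reading b: {s5, s13, s17}.
Now take the epsilon-closure:
From s5 via epsilon: add s4.
From s17 via epsilon: add s11.
From s11 via epsilon: add s2.
From s2 via epsilon: add s15.
From s15 via epsilon: add s14.
From s14 via epsilon: add s6, s12.
No new states can be added; the closed set is {s2, s4, s5, s6, s11, s12, s13, s14, s15, s17}.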